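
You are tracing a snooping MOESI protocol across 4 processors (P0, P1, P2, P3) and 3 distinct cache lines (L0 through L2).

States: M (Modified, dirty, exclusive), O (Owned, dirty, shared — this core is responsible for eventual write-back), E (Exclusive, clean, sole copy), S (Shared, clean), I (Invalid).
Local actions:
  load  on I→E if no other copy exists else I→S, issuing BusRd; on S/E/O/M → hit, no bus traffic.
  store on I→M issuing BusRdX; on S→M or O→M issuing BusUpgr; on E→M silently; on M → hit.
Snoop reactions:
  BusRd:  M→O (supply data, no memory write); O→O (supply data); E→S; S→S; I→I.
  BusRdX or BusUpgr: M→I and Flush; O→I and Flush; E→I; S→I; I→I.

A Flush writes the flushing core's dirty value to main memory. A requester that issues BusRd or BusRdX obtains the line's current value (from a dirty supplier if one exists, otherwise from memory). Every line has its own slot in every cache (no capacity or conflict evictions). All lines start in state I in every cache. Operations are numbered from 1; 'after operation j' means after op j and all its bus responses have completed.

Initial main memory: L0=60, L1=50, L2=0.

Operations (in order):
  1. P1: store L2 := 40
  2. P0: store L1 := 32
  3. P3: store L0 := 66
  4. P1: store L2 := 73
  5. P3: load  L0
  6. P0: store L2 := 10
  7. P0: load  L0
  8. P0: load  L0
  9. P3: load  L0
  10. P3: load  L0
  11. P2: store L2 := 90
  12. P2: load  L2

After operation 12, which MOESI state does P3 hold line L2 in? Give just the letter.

  op1 P1: store L2 := 40 → I/M/I/I on L2; bus BusRdX; mem=0
  op2 P0: store L1 := 32 → M/I/I/I on L1; bus BusRdX; mem=50
  op3 P3: store L0 := 66 → I/I/I/M on L0; bus BusRdX; mem=60
  op4 P1: store L2 := 73 → I/M/I/I on L2; bus (none); mem=0
  op5 P3: load  L0 → I/I/I/M on L0; bus (none); mem=60
  op6 P0: store L2 := 10 → M/I/I/I on L2; bus BusRdX Flush; mem=73
  op7 P0: load  L0 → S/I/I/O on L0; bus BusRd; mem=60
  op8 P0: load  L0 → S/I/I/O on L0; bus (none); mem=60
  op9 P3: load  L0 → S/I/I/O on L0; bus (none); mem=60
  op10 P3: load  L0 → S/I/I/O on L0; bus (none); mem=60
  op11 P2: store L2 := 90 → I/I/M/I on L2; bus BusRdX Flush; mem=10
  op12 P2: load  L2 → I/I/M/I on L2; bus (none); mem=10

state = I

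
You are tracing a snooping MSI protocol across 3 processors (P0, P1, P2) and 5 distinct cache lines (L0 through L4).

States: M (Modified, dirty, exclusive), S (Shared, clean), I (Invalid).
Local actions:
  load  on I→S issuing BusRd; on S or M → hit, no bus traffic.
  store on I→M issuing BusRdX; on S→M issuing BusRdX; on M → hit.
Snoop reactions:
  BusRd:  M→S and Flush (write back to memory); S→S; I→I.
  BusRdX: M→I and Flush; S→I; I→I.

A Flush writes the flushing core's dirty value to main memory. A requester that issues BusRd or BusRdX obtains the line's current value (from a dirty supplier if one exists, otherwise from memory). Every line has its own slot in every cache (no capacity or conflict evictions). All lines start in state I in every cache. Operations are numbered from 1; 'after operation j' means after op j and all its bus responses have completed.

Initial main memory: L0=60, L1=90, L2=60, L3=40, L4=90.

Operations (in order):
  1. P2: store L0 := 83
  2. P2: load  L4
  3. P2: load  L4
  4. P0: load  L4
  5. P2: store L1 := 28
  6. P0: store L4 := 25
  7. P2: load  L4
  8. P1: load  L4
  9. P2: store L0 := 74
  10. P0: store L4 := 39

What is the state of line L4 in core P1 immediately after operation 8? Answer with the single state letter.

state = S

step 1: P2: store L0 := 83  ⟶  IIM  (L0)  txn=BusRdX  M[L0]=60
step 2: P2: load  L4  ⟶  IIS  (L4)  txn=BusRd  M[L4]=90
step 3: P2: load  L4  ⟶  IIS  (L4)  txn=∅  M[L4]=90
step 4: P0: load  L4  ⟶  SIS  (L4)  txn=BusRd  M[L4]=90
step 5: P2: store L1 := 28  ⟶  IIM  (L1)  txn=BusRdX  M[L1]=90
step 6: P0: store L4 := 25  ⟶  MII  (L4)  txn=BusRdX  M[L4]=90
step 7: P2: load  L4  ⟶  SIS  (L4)  txn=BusRd+Flush  M[L4]=25
step 8: P1: load  L4  ⟶  SSS  (L4)  txn=BusRd  M[L4]=25
step 9: P2: store L0 := 74  ⟶  IIM  (L0)  txn=∅  M[L0]=60
step 10: P0: store L4 := 39  ⟶  MII  (L4)  txn=BusRdX  M[L4]=25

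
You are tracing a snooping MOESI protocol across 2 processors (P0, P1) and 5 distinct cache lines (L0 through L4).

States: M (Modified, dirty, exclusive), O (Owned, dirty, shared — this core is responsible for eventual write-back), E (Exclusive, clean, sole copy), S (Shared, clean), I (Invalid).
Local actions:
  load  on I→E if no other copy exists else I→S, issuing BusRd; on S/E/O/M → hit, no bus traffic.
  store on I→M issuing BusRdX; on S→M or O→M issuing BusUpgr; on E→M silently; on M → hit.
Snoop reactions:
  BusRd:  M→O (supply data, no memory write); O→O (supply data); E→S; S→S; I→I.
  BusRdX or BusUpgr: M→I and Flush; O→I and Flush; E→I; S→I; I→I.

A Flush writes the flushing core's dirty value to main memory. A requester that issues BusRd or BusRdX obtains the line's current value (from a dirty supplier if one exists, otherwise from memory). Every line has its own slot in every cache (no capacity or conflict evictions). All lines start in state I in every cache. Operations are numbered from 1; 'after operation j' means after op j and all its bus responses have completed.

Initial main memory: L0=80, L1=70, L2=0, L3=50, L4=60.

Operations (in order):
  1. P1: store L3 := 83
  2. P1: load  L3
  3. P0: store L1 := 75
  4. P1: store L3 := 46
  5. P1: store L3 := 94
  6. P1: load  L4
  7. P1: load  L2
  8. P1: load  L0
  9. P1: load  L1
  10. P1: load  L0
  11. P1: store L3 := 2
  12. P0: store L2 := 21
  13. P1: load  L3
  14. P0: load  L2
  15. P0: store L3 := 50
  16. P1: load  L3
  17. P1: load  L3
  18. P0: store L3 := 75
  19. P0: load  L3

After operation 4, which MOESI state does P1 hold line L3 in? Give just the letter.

state = M

  op1 P1: store L3 := 83 → I/M on L3; bus BusRdX; mem=50
  op2 P1: load  L3 → I/M on L3; bus (none); mem=50
  op3 P0: store L1 := 75 → M/I on L1; bus BusRdX; mem=70
  op4 P1: store L3 := 46 → I/M on L3; bus (none); mem=50
  op5 P1: store L3 := 94 → I/M on L3; bus (none); mem=50
  op6 P1: load  L4 → I/E on L4; bus BusRd; mem=60
  op7 P1: load  L2 → I/E on L2; bus BusRd; mem=0
  op8 P1: load  L0 → I/E on L0; bus BusRd; mem=80
  op9 P1: load  L1 → O/S on L1; bus BusRd; mem=70
  op10 P1: load  L0 → I/E on L0; bus (none); mem=80
  op11 P1: store L3 := 2 → I/M on L3; bus (none); mem=50
  op12 P0: store L2 := 21 → M/I on L2; bus BusRdX; mem=0
  op13 P1: load  L3 → I/M on L3; bus (none); mem=50
  op14 P0: load  L2 → M/I on L2; bus (none); mem=0
  op15 P0: store L3 := 50 → M/I on L3; bus BusRdX Flush; mem=2
  op16 P1: load  L3 → O/S on L3; bus BusRd; mem=2
  op17 P1: load  L3 → O/S on L3; bus (none); mem=2
  op18 P0: store L3 := 75 → M/I on L3; bus BusUpgr; mem=2
  op19 P0: load  L3 → M/I on L3; bus (none); mem=2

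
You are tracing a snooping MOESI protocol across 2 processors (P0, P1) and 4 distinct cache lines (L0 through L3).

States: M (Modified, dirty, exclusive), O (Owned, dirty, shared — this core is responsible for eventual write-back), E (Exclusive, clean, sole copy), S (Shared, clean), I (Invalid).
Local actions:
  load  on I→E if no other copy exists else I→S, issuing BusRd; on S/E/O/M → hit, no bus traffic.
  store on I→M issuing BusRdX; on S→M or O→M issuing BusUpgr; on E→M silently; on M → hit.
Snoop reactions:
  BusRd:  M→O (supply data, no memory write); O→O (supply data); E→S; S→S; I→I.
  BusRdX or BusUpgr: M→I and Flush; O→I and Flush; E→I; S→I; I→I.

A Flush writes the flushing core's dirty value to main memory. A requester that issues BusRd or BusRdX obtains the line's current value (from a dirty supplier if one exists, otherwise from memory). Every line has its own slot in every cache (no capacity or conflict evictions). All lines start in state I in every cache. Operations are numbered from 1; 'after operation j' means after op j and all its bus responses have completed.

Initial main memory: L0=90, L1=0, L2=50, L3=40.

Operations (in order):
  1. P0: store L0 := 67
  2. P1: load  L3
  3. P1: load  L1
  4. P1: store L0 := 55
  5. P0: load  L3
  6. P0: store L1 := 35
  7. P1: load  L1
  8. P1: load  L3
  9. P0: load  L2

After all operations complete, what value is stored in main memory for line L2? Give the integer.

step 1: P0: store L0 := 67  ⟶  MI  (L0)  txn=BusRdX  M[L0]=90
step 2: P1: load  L3  ⟶  IE  (L3)  txn=BusRd  M[L3]=40
step 3: P1: load  L1  ⟶  IE  (L1)  txn=BusRd  M[L1]=0
step 4: P1: store L0 := 55  ⟶  IM  (L0)  txn=BusRdX+Flush  M[L0]=67
step 5: P0: load  L3  ⟶  SS  (L3)  txn=BusRd  M[L3]=40
step 6: P0: store L1 := 35  ⟶  MI  (L1)  txn=BusRdX  M[L1]=0
step 7: P1: load  L1  ⟶  OS  (L1)  txn=BusRd  M[L1]=0
step 8: P1: load  L3  ⟶  SS  (L3)  txn=∅  M[L3]=40
step 9: P0: load  L2  ⟶  EI  (L2)  txn=BusRd  M[L2]=50

memory[L2] = 50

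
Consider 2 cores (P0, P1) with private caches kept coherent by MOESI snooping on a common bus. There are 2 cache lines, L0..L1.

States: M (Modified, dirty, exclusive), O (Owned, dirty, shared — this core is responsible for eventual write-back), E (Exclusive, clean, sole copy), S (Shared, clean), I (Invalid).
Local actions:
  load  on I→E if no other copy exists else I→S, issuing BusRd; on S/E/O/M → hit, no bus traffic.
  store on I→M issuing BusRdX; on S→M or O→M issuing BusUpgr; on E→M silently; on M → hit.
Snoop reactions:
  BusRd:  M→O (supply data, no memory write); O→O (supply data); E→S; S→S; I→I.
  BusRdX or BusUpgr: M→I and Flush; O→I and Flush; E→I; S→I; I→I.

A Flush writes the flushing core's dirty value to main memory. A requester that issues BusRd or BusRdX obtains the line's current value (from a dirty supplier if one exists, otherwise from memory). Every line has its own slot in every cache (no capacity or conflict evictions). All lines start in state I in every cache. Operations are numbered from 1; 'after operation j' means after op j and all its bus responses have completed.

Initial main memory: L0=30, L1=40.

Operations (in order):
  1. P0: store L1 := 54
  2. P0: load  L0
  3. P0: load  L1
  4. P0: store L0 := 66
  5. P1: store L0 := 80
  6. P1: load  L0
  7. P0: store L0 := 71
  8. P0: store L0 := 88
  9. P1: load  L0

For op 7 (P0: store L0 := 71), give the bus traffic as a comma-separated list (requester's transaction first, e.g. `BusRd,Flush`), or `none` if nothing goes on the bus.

  op1 P0: store L1 := 54 → M/I on L1; bus BusRdX; mem=40
  op2 P0: load  L0 → E/I on L0; bus BusRd; mem=30
  op3 P0: load  L1 → M/I on L1; bus (none); mem=40
  op4 P0: store L0 := 66 → M/I on L0; bus (none); mem=30
  op5 P1: store L0 := 80 → I/M on L0; bus BusRdX Flush; mem=66
  op6 P1: load  L0 → I/M on L0; bus (none); mem=66
  op7 P0: store L0 := 71 → M/I on L0; bus BusRdX Flush; mem=80
  op8 P0: store L0 := 88 → M/I on L0; bus (none); mem=80
  op9 P1: load  L0 → O/S on L0; bus BusRd; mem=80

bus = BusRdX,Flush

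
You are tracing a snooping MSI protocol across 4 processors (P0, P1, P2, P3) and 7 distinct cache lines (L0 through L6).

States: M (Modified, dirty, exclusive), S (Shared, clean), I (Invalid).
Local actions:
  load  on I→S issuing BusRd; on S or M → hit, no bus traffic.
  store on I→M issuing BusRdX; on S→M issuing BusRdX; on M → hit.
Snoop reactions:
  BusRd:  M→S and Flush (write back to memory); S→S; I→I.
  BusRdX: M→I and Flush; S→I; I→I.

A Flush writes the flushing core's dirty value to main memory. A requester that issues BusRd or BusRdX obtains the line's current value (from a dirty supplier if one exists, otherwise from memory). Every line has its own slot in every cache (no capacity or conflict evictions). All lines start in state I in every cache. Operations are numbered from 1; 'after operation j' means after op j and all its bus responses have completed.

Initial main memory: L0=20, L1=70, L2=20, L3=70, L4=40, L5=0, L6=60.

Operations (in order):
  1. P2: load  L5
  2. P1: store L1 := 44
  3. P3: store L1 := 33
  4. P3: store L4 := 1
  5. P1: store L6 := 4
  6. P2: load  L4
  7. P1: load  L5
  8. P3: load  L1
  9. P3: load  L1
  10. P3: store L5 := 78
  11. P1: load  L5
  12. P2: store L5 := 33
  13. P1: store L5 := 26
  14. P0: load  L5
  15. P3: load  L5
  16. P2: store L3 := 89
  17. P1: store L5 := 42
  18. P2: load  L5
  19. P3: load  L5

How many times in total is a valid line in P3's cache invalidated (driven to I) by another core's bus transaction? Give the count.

invalidations = 2

1. P2: load  L5  bus=[BusRd]  L5: P0=I P1=I P2=S P3=I  mem[L5]=0
2. P1: store L1 := 44  bus=[BusRdX]  L1: P0=I P1=M P2=I P3=I  mem[L1]=70
3. P3: store L1 := 33  bus=[BusRdX,Flush]  L1: P0=I P1=I P2=I P3=M  mem[L1]=44
4. P3: store L4 := 1  bus=[BusRdX]  L4: P0=I P1=I P2=I P3=M  mem[L4]=40
5. P1: store L6 := 4  bus=[BusRdX]  L6: P0=I P1=M P2=I P3=I  mem[L6]=60
6. P2: load  L4  bus=[BusRd,Flush]  L4: P0=I P1=I P2=S P3=S  mem[L4]=1
7. P1: load  L5  bus=[BusRd]  L5: P0=I P1=S P2=S P3=I  mem[L5]=0
8. P3: load  L1  bus=[-]  L1: P0=I P1=I P2=I P3=M  mem[L1]=44
9. P3: load  L1  bus=[-]  L1: P0=I P1=I P2=I P3=M  mem[L1]=44
10. P3: store L5 := 78  bus=[BusRdX]  L5: P0=I P1=I P2=I P3=M  mem[L5]=0
11. P1: load  L5  bus=[BusRd,Flush]  L5: P0=I P1=S P2=I P3=S  mem[L5]=78
12. P2: store L5 := 33  bus=[BusRdX]  L5: P0=I P1=I P2=M P3=I  mem[L5]=78
13. P1: store L5 := 26  bus=[BusRdX,Flush]  L5: P0=I P1=M P2=I P3=I  mem[L5]=33
14. P0: load  L5  bus=[BusRd,Flush]  L5: P0=S P1=S P2=I P3=I  mem[L5]=26
15. P3: load  L5  bus=[BusRd]  L5: P0=S P1=S P2=I P3=S  mem[L5]=26
16. P2: store L3 := 89  bus=[BusRdX]  L3: P0=I P1=I P2=M P3=I  mem[L3]=70
17. P1: store L5 := 42  bus=[BusRdX]  L5: P0=I P1=M P2=I P3=I  mem[L5]=26
18. P2: load  L5  bus=[BusRd,Flush]  L5: P0=I P1=S P2=S P3=I  mem[L5]=42
19. P3: load  L5  bus=[BusRd]  L5: P0=I P1=S P2=S P3=S  mem[L5]=42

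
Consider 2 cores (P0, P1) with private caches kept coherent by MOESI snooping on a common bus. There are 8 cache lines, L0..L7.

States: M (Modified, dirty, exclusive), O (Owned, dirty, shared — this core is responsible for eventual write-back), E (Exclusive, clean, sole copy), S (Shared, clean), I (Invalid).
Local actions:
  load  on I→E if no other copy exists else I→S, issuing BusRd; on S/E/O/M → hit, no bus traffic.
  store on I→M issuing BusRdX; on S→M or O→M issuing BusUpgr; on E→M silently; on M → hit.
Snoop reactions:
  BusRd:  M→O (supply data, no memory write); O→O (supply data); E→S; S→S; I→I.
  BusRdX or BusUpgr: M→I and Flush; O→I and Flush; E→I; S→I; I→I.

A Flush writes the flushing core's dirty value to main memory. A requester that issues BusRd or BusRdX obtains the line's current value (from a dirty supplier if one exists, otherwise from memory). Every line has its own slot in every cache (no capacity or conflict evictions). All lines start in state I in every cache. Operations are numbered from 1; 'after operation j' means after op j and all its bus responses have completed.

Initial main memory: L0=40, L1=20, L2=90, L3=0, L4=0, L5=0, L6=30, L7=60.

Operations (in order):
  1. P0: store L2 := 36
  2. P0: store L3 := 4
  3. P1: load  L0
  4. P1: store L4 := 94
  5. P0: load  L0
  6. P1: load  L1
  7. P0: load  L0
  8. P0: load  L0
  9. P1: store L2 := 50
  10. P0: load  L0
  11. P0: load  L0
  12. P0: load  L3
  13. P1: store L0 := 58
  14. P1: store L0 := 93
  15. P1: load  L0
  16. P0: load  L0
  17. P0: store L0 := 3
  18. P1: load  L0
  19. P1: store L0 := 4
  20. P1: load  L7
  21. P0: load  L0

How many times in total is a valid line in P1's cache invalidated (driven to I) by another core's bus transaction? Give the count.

invalidations = 1

[1] P0: store L2 := 36 | P0:M(36), P1:I | bus: BusRdX
[2] P0: store L3 := 4 | P0:M(4), P1:I | bus: BusRdX
[3] P1: load  L0 | P0:I, P1:E(40) | bus: BusRd
[4] P1: store L4 := 94 | P0:I, P1:M(94) | bus: BusRdX
[5] P0: load  L0 | P0:S(40), P1:S(40) | bus: BusRd
[6] P1: load  L1 | P0:I, P1:E(20) | bus: BusRd
[7] P0: load  L0 | P0:S(40), P1:S(40) | bus: none
[8] P0: load  L0 | P0:S(40), P1:S(40) | bus: none
[9] P1: store L2 := 50 | P0:I, P1:M(50) | bus: BusRdX,Flush
[10] P0: load  L0 | P0:S(40), P1:S(40) | bus: none
[11] P0: load  L0 | P0:S(40), P1:S(40) | bus: none
[12] P0: load  L3 | P0:M(4), P1:I | bus: none
[13] P1: store L0 := 58 | P0:I, P1:M(58) | bus: BusUpgr
[14] P1: store L0 := 93 | P0:I, P1:M(93) | bus: none
[15] P1: load  L0 | P0:I, P1:M(93) | bus: none
[16] P0: load  L0 | P0:S(93), P1:O(93) | bus: BusRd
[17] P0: store L0 := 3 | P0:M(3), P1:I | bus: BusUpgr,Flush
[18] P1: load  L0 | P0:O(3), P1:S(3) | bus: BusRd
[19] P1: store L0 := 4 | P0:I, P1:M(4) | bus: BusUpgr,Flush
[20] P1: load  L7 | P0:I, P1:E(60) | bus: BusRd
[21] P0: load  L0 | P0:S(4), P1:O(4) | bus: BusRd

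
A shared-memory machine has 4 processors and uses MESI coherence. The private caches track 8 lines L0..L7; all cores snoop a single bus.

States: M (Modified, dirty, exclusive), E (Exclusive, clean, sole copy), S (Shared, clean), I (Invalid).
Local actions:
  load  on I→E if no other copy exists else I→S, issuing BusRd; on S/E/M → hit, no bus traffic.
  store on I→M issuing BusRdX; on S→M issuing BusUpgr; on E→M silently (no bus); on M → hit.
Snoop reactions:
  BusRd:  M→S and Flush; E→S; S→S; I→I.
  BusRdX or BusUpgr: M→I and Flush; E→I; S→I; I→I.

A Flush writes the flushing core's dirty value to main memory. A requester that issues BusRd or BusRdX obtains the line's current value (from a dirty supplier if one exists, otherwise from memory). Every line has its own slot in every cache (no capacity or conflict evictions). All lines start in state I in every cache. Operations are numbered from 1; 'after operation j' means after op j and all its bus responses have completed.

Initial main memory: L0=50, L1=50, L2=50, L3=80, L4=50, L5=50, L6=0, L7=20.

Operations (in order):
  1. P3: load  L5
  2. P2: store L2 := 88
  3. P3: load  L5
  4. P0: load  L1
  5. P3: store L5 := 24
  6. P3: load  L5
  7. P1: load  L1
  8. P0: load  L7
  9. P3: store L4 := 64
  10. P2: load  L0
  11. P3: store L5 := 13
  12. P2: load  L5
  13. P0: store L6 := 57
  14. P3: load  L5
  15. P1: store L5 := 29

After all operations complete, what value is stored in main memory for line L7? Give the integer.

step 1: P3: load  L5  ⟶  IIIE  (L5)  txn=BusRd  M[L5]=50
step 2: P2: store L2 := 88  ⟶  IIMI  (L2)  txn=BusRdX  M[L2]=50
step 3: P3: load  L5  ⟶  IIIE  (L5)  txn=∅  M[L5]=50
step 4: P0: load  L1  ⟶  EIII  (L1)  txn=BusRd  M[L1]=50
step 5: P3: store L5 := 24  ⟶  IIIM  (L5)  txn=∅  M[L5]=50
step 6: P3: load  L5  ⟶  IIIM  (L5)  txn=∅  M[L5]=50
step 7: P1: load  L1  ⟶  SSII  (L1)  txn=BusRd  M[L1]=50
step 8: P0: load  L7  ⟶  EIII  (L7)  txn=BusRd  M[L7]=20
step 9: P3: store L4 := 64  ⟶  IIIM  (L4)  txn=BusRdX  M[L4]=50
step 10: P2: load  L0  ⟶  IIEI  (L0)  txn=BusRd  M[L0]=50
step 11: P3: store L5 := 13  ⟶  IIIM  (L5)  txn=∅  M[L5]=50
step 12: P2: load  L5  ⟶  IISS  (L5)  txn=BusRd+Flush  M[L5]=13
step 13: P0: store L6 := 57  ⟶  MIII  (L6)  txn=BusRdX  M[L6]=0
step 14: P3: load  L5  ⟶  IISS  (L5)  txn=∅  M[L5]=13
step 15: P1: store L5 := 29  ⟶  IMII  (L5)  txn=BusRdX  M[L5]=13

memory[L7] = 20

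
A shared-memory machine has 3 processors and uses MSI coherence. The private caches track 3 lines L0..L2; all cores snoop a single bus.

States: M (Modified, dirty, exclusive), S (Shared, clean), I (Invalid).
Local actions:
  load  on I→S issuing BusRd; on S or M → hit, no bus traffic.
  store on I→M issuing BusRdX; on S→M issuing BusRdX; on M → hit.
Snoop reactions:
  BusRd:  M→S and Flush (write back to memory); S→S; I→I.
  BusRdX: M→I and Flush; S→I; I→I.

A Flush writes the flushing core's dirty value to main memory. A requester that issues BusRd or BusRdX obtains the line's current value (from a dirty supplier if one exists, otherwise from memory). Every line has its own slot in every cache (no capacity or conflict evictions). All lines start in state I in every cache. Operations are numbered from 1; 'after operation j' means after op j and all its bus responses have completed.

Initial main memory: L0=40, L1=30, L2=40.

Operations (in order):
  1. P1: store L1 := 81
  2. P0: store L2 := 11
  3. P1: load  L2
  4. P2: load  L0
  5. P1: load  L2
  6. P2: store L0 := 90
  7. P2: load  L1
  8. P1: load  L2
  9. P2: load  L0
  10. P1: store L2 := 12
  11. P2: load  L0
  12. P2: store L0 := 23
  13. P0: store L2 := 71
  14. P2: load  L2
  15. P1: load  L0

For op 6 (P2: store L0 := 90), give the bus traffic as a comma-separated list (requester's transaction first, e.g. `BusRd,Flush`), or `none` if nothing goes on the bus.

bus = BusRdX

1. P1: store L1 := 81  bus=[BusRdX]  L1: P0=I P1=M P2=I  mem[L1]=30
2. P0: store L2 := 11  bus=[BusRdX]  L2: P0=M P1=I P2=I  mem[L2]=40
3. P1: load  L2  bus=[BusRd,Flush]  L2: P0=S P1=S P2=I  mem[L2]=11
4. P2: load  L0  bus=[BusRd]  L0: P0=I P1=I P2=S  mem[L0]=40
5. P1: load  L2  bus=[-]  L2: P0=S P1=S P2=I  mem[L2]=11
6. P2: store L0 := 90  bus=[BusRdX]  L0: P0=I P1=I P2=M  mem[L0]=40
7. P2: load  L1  bus=[BusRd,Flush]  L1: P0=I P1=S P2=S  mem[L1]=81
8. P1: load  L2  bus=[-]  L2: P0=S P1=S P2=I  mem[L2]=11
9. P2: load  L0  bus=[-]  L0: P0=I P1=I P2=M  mem[L0]=40
10. P1: store L2 := 12  bus=[BusRdX]  L2: P0=I P1=M P2=I  mem[L2]=11
11. P2: load  L0  bus=[-]  L0: P0=I P1=I P2=M  mem[L0]=40
12. P2: store L0 := 23  bus=[-]  L0: P0=I P1=I P2=M  mem[L0]=40
13. P0: store L2 := 71  bus=[BusRdX,Flush]  L2: P0=M P1=I P2=I  mem[L2]=12
14. P2: load  L2  bus=[BusRd,Flush]  L2: P0=S P1=I P2=S  mem[L2]=71
15. P1: load  L0  bus=[BusRd,Flush]  L0: P0=I P1=S P2=S  mem[L0]=23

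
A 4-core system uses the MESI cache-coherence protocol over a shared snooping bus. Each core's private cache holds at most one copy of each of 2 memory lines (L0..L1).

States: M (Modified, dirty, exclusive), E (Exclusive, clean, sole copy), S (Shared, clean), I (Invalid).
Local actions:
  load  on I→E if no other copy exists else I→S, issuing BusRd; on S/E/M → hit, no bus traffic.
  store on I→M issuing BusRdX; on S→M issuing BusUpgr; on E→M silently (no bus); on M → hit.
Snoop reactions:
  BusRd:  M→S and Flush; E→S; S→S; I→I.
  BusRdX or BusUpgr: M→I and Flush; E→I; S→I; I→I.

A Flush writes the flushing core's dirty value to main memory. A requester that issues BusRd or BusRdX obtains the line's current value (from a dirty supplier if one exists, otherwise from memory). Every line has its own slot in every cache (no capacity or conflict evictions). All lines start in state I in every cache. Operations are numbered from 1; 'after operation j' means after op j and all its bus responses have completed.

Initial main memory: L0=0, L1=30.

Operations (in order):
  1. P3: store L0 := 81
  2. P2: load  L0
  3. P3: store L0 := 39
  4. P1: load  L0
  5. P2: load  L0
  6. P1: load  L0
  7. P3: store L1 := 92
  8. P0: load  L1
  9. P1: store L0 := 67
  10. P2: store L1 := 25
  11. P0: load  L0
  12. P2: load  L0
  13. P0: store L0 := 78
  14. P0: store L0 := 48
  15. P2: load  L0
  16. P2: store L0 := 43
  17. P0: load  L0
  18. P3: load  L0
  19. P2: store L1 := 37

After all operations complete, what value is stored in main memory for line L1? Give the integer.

memory[L1] = 92

step 1: P3: store L0 := 81  ⟶  IIIM  (L0)  txn=BusRdX  M[L0]=0
step 2: P2: load  L0  ⟶  IISS  (L0)  txn=BusRd+Flush  M[L0]=81
step 3: P3: store L0 := 39  ⟶  IIIM  (L0)  txn=BusUpgr  M[L0]=81
step 4: P1: load  L0  ⟶  ISIS  (L0)  txn=BusRd+Flush  M[L0]=39
step 5: P2: load  L0  ⟶  ISSS  (L0)  txn=BusRd  M[L0]=39
step 6: P1: load  L0  ⟶  ISSS  (L0)  txn=∅  M[L0]=39
step 7: P3: store L1 := 92  ⟶  IIIM  (L1)  txn=BusRdX  M[L1]=30
step 8: P0: load  L1  ⟶  SIIS  (L1)  txn=BusRd+Flush  M[L1]=92
step 9: P1: store L0 := 67  ⟶  IMII  (L0)  txn=BusUpgr  M[L0]=39
step 10: P2: store L1 := 25  ⟶  IIMI  (L1)  txn=BusRdX  M[L1]=92
step 11: P0: load  L0  ⟶  SSII  (L0)  txn=BusRd+Flush  M[L0]=67
step 12: P2: load  L0  ⟶  SSSI  (L0)  txn=BusRd  M[L0]=67
step 13: P0: store L0 := 78  ⟶  MIII  (L0)  txn=BusUpgr  M[L0]=67
step 14: P0: store L0 := 48  ⟶  MIII  (L0)  txn=∅  M[L0]=67
step 15: P2: load  L0  ⟶  SISI  (L0)  txn=BusRd+Flush  M[L0]=48
step 16: P2: store L0 := 43  ⟶  IIMI  (L0)  txn=BusUpgr  M[L0]=48
step 17: P0: load  L0  ⟶  SISI  (L0)  txn=BusRd+Flush  M[L0]=43
step 18: P3: load  L0  ⟶  SISS  (L0)  txn=BusRd  M[L0]=43
step 19: P2: store L1 := 37  ⟶  IIMI  (L1)  txn=∅  M[L1]=92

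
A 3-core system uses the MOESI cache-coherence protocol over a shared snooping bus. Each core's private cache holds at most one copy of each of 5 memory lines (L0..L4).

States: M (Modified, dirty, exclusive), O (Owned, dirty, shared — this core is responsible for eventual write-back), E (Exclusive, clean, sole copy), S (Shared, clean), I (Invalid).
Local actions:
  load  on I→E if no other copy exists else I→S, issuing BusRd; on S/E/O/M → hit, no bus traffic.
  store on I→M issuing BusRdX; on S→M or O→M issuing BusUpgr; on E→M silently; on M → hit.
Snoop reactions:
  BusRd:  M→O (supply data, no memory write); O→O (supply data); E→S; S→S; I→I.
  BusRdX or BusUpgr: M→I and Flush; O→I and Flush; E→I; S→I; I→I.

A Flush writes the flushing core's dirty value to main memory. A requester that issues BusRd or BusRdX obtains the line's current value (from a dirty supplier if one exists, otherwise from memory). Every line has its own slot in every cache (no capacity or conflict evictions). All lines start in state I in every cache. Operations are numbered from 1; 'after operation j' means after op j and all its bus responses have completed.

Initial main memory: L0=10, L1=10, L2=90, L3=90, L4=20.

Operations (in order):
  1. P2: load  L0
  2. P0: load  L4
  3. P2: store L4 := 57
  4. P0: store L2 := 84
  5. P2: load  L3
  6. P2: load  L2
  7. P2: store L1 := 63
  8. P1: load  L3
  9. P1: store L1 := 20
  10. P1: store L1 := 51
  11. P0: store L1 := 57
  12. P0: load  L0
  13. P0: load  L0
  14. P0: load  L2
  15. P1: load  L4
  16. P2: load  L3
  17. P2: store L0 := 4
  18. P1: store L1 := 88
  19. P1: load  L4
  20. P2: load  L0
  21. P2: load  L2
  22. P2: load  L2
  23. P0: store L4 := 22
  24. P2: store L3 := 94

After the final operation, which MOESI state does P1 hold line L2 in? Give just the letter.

1. P2: load  L0  bus=[BusRd]  L0: P0=I P1=I P2=E  mem[L0]=10
2. P0: load  L4  bus=[BusRd]  L4: P0=E P1=I P2=I  mem[L4]=20
3. P2: store L4 := 57  bus=[BusRdX]  L4: P0=I P1=I P2=M  mem[L4]=20
4. P0: store L2 := 84  bus=[BusRdX]  L2: P0=M P1=I P2=I  mem[L2]=90
5. P2: load  L3  bus=[BusRd]  L3: P0=I P1=I P2=E  mem[L3]=90
6. P2: load  L2  bus=[BusRd]  L2: P0=O P1=I P2=S  mem[L2]=90
7. P2: store L1 := 63  bus=[BusRdX]  L1: P0=I P1=I P2=M  mem[L1]=10
8. P1: load  L3  bus=[BusRd]  L3: P0=I P1=S P2=S  mem[L3]=90
9. P1: store L1 := 20  bus=[BusRdX,Flush]  L1: P0=I P1=M P2=I  mem[L1]=63
10. P1: store L1 := 51  bus=[-]  L1: P0=I P1=M P2=I  mem[L1]=63
11. P0: store L1 := 57  bus=[BusRdX,Flush]  L1: P0=M P1=I P2=I  mem[L1]=51
12. P0: load  L0  bus=[BusRd]  L0: P0=S P1=I P2=S  mem[L0]=10
13. P0: load  L0  bus=[-]  L0: P0=S P1=I P2=S  mem[L0]=10
14. P0: load  L2  bus=[-]  L2: P0=O P1=I P2=S  mem[L2]=90
15. P1: load  L4  bus=[BusRd]  L4: P0=I P1=S P2=O  mem[L4]=20
16. P2: load  L3  bus=[-]  L3: P0=I P1=S P2=S  mem[L3]=90
17. P2: store L0 := 4  bus=[BusUpgr]  L0: P0=I P1=I P2=M  mem[L0]=10
18. P1: store L1 := 88  bus=[BusRdX,Flush]  L1: P0=I P1=M P2=I  mem[L1]=57
19. P1: load  L4  bus=[-]  L4: P0=I P1=S P2=O  mem[L4]=20
20. P2: load  L0  bus=[-]  L0: P0=I P1=I P2=M  mem[L0]=10
21. P2: load  L2  bus=[-]  L2: P0=O P1=I P2=S  mem[L2]=90
22. P2: load  L2  bus=[-]  L2: P0=O P1=I P2=S  mem[L2]=90
23. P0: store L4 := 22  bus=[BusRdX,Flush]  L4: P0=M P1=I P2=I  mem[L4]=57
24. P2: store L3 := 94  bus=[BusUpgr]  L3: P0=I P1=I P2=M  mem[L3]=90

state = I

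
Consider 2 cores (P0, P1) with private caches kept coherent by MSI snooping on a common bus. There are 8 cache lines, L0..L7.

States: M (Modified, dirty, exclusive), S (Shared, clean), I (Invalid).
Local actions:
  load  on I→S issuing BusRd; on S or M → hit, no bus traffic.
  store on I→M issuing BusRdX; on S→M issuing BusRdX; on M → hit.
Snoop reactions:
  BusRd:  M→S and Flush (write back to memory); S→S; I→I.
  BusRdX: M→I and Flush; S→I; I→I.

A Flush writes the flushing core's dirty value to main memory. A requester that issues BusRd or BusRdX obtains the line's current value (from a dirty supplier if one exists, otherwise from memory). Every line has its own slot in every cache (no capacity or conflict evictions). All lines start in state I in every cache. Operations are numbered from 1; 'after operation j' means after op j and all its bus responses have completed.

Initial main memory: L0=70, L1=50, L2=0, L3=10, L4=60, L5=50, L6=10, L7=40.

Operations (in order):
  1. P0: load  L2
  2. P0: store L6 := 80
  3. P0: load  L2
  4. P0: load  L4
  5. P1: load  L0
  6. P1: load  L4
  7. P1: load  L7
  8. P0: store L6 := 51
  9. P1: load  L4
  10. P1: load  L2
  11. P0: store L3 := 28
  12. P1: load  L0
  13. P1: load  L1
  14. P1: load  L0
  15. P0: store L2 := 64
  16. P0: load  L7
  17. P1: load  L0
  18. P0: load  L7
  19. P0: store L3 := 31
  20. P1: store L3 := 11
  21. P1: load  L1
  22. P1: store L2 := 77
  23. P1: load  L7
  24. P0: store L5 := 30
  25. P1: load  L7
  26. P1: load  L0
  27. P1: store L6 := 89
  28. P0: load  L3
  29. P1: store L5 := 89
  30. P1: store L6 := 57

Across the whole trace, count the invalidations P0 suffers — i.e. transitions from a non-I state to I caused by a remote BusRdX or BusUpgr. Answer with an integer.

invalidations = 4

1. P0: load  L2  bus=[BusRd]  L2: P0=S P1=I  mem[L2]=0
2. P0: store L6 := 80  bus=[BusRdX]  L6: P0=M P1=I  mem[L6]=10
3. P0: load  L2  bus=[-]  L2: P0=S P1=I  mem[L2]=0
4. P0: load  L4  bus=[BusRd]  L4: P0=S P1=I  mem[L4]=60
5. P1: load  L0  bus=[BusRd]  L0: P0=I P1=S  mem[L0]=70
6. P1: load  L4  bus=[BusRd]  L4: P0=S P1=S  mem[L4]=60
7. P1: load  L7  bus=[BusRd]  L7: P0=I P1=S  mem[L7]=40
8. P0: store L6 := 51  bus=[-]  L6: P0=M P1=I  mem[L6]=10
9. P1: load  L4  bus=[-]  L4: P0=S P1=S  mem[L4]=60
10. P1: load  L2  bus=[BusRd]  L2: P0=S P1=S  mem[L2]=0
11. P0: store L3 := 28  bus=[BusRdX]  L3: P0=M P1=I  mem[L3]=10
12. P1: load  L0  bus=[-]  L0: P0=I P1=S  mem[L0]=70
13. P1: load  L1  bus=[BusRd]  L1: P0=I P1=S  mem[L1]=50
14. P1: load  L0  bus=[-]  L0: P0=I P1=S  mem[L0]=70
15. P0: store L2 := 64  bus=[BusRdX]  L2: P0=M P1=I  mem[L2]=0
16. P0: load  L7  bus=[BusRd]  L7: P0=S P1=S  mem[L7]=40
17. P1: load  L0  bus=[-]  L0: P0=I P1=S  mem[L0]=70
18. P0: load  L7  bus=[-]  L7: P0=S P1=S  mem[L7]=40
19. P0: store L3 := 31  bus=[-]  L3: P0=M P1=I  mem[L3]=10
20. P1: store L3 := 11  bus=[BusRdX,Flush]  L3: P0=I P1=M  mem[L3]=31
21. P1: load  L1  bus=[-]  L1: P0=I P1=S  mem[L1]=50
22. P1: store L2 := 77  bus=[BusRdX,Flush]  L2: P0=I P1=M  mem[L2]=64
23. P1: load  L7  bus=[-]  L7: P0=S P1=S  mem[L7]=40
24. P0: store L5 := 30  bus=[BusRdX]  L5: P0=M P1=I  mem[L5]=50
25. P1: load  L7  bus=[-]  L7: P0=S P1=S  mem[L7]=40
26. P1: load  L0  bus=[-]  L0: P0=I P1=S  mem[L0]=70
27. P1: store L6 := 89  bus=[BusRdX,Flush]  L6: P0=I P1=M  mem[L6]=51
28. P0: load  L3  bus=[BusRd,Flush]  L3: P0=S P1=S  mem[L3]=11
29. P1: store L5 := 89  bus=[BusRdX,Flush]  L5: P0=I P1=M  mem[L5]=30
30. P1: store L6 := 57  bus=[-]  L6: P0=I P1=M  mem[L6]=51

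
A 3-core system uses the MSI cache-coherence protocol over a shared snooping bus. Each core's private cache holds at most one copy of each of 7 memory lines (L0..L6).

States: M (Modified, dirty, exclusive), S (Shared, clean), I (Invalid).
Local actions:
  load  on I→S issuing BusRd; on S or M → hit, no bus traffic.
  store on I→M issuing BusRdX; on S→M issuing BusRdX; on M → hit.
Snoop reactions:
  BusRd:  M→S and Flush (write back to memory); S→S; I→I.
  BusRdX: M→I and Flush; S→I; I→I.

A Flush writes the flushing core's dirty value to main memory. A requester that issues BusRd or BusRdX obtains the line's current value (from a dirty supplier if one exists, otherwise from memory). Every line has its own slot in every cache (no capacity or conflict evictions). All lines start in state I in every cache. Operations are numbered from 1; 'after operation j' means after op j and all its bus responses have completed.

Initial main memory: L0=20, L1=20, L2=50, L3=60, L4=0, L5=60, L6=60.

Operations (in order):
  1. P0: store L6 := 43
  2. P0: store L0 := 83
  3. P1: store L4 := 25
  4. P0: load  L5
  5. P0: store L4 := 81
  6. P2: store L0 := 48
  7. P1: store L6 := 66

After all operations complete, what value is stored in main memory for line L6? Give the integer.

memory[L6] = 43

1. P0: store L6 := 43  bus=[BusRdX]  L6: P0=M P1=I P2=I  mem[L6]=60
2. P0: store L0 := 83  bus=[BusRdX]  L0: P0=M P1=I P2=I  mem[L0]=20
3. P1: store L4 := 25  bus=[BusRdX]  L4: P0=I P1=M P2=I  mem[L4]=0
4. P0: load  L5  bus=[BusRd]  L5: P0=S P1=I P2=I  mem[L5]=60
5. P0: store L4 := 81  bus=[BusRdX,Flush]  L4: P0=M P1=I P2=I  mem[L4]=25
6. P2: store L0 := 48  bus=[BusRdX,Flush]  L0: P0=I P1=I P2=M  mem[L0]=83
7. P1: store L6 := 66  bus=[BusRdX,Flush]  L6: P0=I P1=M P2=I  mem[L6]=43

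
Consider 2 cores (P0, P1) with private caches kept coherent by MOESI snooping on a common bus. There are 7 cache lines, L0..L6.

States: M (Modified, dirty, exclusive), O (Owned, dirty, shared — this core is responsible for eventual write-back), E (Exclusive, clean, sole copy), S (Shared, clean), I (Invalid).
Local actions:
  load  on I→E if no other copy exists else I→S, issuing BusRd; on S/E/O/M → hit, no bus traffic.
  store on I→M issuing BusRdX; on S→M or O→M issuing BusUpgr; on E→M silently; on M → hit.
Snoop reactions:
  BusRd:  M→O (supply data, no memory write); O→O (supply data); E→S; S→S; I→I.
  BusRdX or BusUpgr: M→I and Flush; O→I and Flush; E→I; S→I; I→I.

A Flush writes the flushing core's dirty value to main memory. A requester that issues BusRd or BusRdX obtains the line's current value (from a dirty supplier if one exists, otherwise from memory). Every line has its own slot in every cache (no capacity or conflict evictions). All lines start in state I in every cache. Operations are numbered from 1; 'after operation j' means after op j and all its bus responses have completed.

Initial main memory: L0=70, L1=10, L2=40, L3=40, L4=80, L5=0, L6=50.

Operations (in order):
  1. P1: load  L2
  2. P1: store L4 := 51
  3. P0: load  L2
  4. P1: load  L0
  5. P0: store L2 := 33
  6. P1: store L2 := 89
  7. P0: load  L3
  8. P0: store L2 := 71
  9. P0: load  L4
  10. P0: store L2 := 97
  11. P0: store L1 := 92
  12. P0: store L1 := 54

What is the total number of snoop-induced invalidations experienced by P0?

  op1 P1: load  L2 → I/E on L2; bus BusRd; mem=40
  op2 P1: store L4 := 51 → I/M on L4; bus BusRdX; mem=80
  op3 P0: load  L2 → S/S on L2; bus BusRd; mem=40
  op4 P1: load  L0 → I/E on L0; bus BusRd; mem=70
  op5 P0: store L2 := 33 → M/I on L2; bus BusUpgr; mem=40
  op6 P1: store L2 := 89 → I/M on L2; bus BusRdX Flush; mem=33
  op7 P0: load  L3 → E/I on L3; bus BusRd; mem=40
  op8 P0: store L2 := 71 → M/I on L2; bus BusRdX Flush; mem=89
  op9 P0: load  L4 → S/O on L4; bus BusRd; mem=80
  op10 P0: store L2 := 97 → M/I on L2; bus (none); mem=89
  op11 P0: store L1 := 92 → M/I on L1; bus BusRdX; mem=10
  op12 P0: store L1 := 54 → M/I on L1; bus (none); mem=10

invalidations = 1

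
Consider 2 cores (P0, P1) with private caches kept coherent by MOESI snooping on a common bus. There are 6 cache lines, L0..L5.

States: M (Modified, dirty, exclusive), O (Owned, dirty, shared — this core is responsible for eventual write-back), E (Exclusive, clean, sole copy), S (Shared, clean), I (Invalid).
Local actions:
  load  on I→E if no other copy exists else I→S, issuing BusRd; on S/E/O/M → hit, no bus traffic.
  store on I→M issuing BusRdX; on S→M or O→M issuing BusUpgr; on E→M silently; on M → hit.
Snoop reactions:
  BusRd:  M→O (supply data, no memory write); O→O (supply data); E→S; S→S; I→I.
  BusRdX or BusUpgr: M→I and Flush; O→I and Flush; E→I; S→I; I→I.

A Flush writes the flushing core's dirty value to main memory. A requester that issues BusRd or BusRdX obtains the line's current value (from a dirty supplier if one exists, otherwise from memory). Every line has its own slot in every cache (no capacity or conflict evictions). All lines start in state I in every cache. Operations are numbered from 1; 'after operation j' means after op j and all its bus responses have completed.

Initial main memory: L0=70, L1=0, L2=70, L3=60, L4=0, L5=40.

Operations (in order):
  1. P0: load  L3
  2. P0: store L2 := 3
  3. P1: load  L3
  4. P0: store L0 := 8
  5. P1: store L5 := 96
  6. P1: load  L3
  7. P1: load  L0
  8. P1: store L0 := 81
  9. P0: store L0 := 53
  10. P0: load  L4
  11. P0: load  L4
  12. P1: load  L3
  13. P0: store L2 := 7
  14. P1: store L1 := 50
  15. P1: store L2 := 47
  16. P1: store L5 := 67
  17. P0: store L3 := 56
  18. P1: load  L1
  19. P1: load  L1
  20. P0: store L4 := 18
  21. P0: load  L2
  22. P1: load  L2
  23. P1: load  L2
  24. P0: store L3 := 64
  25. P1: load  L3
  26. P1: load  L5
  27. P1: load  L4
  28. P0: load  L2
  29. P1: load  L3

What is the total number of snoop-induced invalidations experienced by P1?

invalidations = 2

step 1: P0: load  L3  ⟶  EI  (L3)  txn=BusRd  M[L3]=60
step 2: P0: store L2 := 3  ⟶  MI  (L2)  txn=BusRdX  M[L2]=70
step 3: P1: load  L3  ⟶  SS  (L3)  txn=BusRd  M[L3]=60
step 4: P0: store L0 := 8  ⟶  MI  (L0)  txn=BusRdX  M[L0]=70
step 5: P1: store L5 := 96  ⟶  IM  (L5)  txn=BusRdX  M[L5]=40
step 6: P1: load  L3  ⟶  SS  (L3)  txn=∅  M[L3]=60
step 7: P1: load  L0  ⟶  OS  (L0)  txn=BusRd  M[L0]=70
step 8: P1: store L0 := 81  ⟶  IM  (L0)  txn=BusUpgr+Flush  M[L0]=8
step 9: P0: store L0 := 53  ⟶  MI  (L0)  txn=BusRdX+Flush  M[L0]=81
step 10: P0: load  L4  ⟶  EI  (L4)  txn=BusRd  M[L4]=0
step 11: P0: load  L4  ⟶  EI  (L4)  txn=∅  M[L4]=0
step 12: P1: load  L3  ⟶  SS  (L3)  txn=∅  M[L3]=60
step 13: P0: store L2 := 7  ⟶  MI  (L2)  txn=∅  M[L2]=70
step 14: P1: store L1 := 50  ⟶  IM  (L1)  txn=BusRdX  M[L1]=0
step 15: P1: store L2 := 47  ⟶  IM  (L2)  txn=BusRdX+Flush  M[L2]=7
step 16: P1: store L5 := 67  ⟶  IM  (L5)  txn=∅  M[L5]=40
step 17: P0: store L3 := 56  ⟶  MI  (L3)  txn=BusUpgr  M[L3]=60
step 18: P1: load  L1  ⟶  IM  (L1)  txn=∅  M[L1]=0
step 19: P1: load  L1  ⟶  IM  (L1)  txn=∅  M[L1]=0
step 20: P0: store L4 := 18  ⟶  MI  (L4)  txn=∅  M[L4]=0
step 21: P0: load  L2  ⟶  SO  (L2)  txn=BusRd  M[L2]=7
step 22: P1: load  L2  ⟶  SO  (L2)  txn=∅  M[L2]=7
step 23: P1: load  L2  ⟶  SO  (L2)  txn=∅  M[L2]=7
step 24: P0: store L3 := 64  ⟶  MI  (L3)  txn=∅  M[L3]=60
step 25: P1: load  L3  ⟶  OS  (L3)  txn=BusRd  M[L3]=60
step 26: P1: load  L5  ⟶  IM  (L5)  txn=∅  M[L5]=40
step 27: P1: load  L4  ⟶  OS  (L4)  txn=BusRd  M[L4]=0
step 28: P0: load  L2  ⟶  SO  (L2)  txn=∅  M[L2]=7
step 29: P1: load  L3  ⟶  OS  (L3)  txn=∅  M[L3]=60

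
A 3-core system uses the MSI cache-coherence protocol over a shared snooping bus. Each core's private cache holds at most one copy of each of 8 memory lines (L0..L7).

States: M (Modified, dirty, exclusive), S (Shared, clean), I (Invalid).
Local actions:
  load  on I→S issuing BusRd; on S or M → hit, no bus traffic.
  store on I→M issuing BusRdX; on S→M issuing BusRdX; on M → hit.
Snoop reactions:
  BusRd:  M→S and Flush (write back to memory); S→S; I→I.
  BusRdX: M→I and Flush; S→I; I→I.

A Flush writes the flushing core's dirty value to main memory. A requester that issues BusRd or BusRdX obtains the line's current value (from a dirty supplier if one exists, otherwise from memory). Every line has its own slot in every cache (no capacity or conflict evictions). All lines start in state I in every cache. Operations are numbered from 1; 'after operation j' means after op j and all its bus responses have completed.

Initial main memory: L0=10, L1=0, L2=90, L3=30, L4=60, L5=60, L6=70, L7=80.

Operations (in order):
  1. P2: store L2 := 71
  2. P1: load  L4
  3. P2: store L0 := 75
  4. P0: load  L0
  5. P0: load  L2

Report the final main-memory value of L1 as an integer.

memory[L1] = 0

[1] P2: store L2 := 71 | P0:I, P1:I, P2:M(71) | bus: BusRdX
[2] P1: load  L4 | P0:I, P1:S(60), P2:I | bus: BusRd
[3] P2: store L0 := 75 | P0:I, P1:I, P2:M(75) | bus: BusRdX
[4] P0: load  L0 | P0:S(75), P1:I, P2:S(75) | bus: BusRd,Flush
[5] P0: load  L2 | P0:S(71), P1:I, P2:S(71) | bus: BusRd,Flush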